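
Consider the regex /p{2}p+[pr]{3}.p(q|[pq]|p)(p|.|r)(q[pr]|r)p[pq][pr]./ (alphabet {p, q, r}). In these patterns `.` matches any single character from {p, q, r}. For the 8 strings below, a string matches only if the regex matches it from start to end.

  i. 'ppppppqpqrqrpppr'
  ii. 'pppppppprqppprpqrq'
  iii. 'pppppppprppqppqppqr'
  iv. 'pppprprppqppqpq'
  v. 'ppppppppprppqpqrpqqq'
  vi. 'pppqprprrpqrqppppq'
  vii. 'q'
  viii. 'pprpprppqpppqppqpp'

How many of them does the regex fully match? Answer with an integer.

2

i → match
ii → match
iii → no match
iv → no match
v → no match
vi → no match
vii → no match — must start with 'p'
viii → no match
Total matched: 2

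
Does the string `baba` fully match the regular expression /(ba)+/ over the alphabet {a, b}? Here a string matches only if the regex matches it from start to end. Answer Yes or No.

Yes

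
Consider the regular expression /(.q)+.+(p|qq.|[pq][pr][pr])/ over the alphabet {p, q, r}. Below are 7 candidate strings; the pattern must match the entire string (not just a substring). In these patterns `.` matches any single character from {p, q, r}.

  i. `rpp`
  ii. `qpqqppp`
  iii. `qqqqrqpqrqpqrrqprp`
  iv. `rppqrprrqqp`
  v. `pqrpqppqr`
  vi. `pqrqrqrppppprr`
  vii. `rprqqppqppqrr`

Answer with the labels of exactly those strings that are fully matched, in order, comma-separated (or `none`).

iii, vi

i → no match
ii → no match
iii → match
iv → no match
v → no match
vi → match
vii → no match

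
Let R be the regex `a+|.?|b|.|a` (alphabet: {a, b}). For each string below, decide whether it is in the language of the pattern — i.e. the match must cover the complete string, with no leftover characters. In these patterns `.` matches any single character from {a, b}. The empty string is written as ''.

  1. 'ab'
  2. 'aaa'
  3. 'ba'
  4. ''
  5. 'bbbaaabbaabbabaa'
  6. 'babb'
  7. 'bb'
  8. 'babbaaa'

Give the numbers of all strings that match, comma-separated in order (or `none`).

1 → no match
2 → match
3 → no match
4 → match
5 → no match
6 → no match
7 → no match
8 → no match

2, 4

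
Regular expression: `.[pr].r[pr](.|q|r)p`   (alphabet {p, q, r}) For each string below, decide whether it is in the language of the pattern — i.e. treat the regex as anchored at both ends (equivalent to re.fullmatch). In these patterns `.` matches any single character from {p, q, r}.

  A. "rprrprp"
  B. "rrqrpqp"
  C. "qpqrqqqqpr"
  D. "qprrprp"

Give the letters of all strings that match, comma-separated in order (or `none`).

A → match
B → match
C → no match — must end with "p"
D → match

A, B, D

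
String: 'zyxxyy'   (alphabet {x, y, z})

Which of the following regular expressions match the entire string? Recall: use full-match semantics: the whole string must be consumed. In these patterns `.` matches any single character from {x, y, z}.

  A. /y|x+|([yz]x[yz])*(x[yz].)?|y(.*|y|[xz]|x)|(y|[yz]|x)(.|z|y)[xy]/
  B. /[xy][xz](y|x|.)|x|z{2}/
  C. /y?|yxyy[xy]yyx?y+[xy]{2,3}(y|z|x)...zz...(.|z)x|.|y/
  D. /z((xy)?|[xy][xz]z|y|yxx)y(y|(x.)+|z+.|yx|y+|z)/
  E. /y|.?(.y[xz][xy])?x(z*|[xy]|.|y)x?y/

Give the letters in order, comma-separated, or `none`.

D

A → no match
B → no match
C → no match
D → match
E → no match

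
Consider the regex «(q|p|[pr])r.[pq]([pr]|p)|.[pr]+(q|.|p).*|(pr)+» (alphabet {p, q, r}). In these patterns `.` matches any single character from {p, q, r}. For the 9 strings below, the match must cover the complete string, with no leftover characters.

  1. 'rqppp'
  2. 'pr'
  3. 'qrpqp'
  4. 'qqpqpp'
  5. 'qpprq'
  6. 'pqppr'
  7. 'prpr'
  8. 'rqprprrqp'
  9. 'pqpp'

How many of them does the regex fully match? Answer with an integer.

1 → no match
2 → match
3 → match
4 → no match
5 → match
6 → no match
7 → match
8 → no match
9 → no match
Total matched: 4

4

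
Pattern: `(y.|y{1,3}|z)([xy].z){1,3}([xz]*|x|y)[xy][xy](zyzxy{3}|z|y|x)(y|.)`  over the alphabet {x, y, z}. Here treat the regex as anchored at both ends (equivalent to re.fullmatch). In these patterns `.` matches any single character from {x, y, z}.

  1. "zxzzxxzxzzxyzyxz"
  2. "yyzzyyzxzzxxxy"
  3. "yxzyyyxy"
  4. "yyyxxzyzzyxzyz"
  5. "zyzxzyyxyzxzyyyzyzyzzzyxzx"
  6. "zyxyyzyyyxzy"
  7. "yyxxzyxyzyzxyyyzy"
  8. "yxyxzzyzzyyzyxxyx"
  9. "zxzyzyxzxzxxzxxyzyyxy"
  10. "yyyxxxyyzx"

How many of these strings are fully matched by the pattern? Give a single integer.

1 → no match
2 → match
3 → no match
4 → no match
5 → no match
6 → no match
7 → no match
8 → no match
9 → no match
10 → no match
Total matched: 1

1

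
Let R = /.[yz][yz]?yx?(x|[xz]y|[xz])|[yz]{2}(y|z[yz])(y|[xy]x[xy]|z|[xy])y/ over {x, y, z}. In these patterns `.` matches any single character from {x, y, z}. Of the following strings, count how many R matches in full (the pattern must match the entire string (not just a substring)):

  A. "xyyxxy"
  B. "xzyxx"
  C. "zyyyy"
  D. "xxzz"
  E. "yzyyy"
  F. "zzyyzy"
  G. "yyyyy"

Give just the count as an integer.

A → match
B → match
C → match
D → no match
E → match
F → match
G → match
Total matched: 6

6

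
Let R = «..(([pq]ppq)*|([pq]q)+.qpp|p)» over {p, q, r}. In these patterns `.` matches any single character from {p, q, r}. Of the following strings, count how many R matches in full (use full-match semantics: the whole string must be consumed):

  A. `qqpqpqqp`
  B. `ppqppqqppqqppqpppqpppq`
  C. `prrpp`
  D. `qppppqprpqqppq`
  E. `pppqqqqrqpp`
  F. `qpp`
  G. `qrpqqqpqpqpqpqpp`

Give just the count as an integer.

3

A. `qqpqpqqp` → no match
B → match
C. `prrpp` → no match
D → no match
E. `pppqqqqrqpp` → no match
F. `qpp` → match
G → match
Total matched: 3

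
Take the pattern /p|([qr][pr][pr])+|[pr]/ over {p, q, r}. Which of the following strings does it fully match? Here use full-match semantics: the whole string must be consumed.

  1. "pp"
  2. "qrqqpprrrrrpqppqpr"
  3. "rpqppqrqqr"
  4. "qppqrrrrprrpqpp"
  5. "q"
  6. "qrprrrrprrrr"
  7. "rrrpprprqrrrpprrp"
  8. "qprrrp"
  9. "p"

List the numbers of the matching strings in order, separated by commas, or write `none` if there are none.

4, 6, 8, 9

1 → no match
2 → no match
3 → no match
4 → match
5 → no match
6 → match
7 → no match
8 → match
9 → match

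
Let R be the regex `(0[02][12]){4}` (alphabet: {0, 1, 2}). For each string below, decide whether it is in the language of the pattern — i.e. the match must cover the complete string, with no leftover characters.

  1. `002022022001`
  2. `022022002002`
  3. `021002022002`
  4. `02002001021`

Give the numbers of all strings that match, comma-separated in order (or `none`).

1, 2, 3

1. `002022022001` → match
2. `022022002002` → match
3. `021002022002` → match
4. `02002001021` → no match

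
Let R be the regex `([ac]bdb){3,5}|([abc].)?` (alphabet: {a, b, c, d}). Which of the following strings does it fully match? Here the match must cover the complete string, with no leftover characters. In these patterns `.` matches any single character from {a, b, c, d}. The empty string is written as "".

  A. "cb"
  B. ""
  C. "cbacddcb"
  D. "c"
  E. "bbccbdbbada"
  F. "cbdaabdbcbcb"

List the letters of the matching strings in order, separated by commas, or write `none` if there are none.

A. "cb" → match
B. "" → match
C. "cbacddcb" → no match
D. "c" → no match
E. "bbccbdbbada" → no match
F. "cbdaabdbcbcb" → no match

A, B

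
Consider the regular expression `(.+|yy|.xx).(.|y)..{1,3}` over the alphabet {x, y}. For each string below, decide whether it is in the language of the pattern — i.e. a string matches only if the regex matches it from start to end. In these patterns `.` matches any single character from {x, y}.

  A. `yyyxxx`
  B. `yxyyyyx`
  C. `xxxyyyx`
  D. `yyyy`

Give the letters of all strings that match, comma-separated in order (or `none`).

A, B, C

A. `yyyxxx` → match
B. `yxyyyyx` → match
C. `xxxyyyx` → match
D. `yyyy` → no match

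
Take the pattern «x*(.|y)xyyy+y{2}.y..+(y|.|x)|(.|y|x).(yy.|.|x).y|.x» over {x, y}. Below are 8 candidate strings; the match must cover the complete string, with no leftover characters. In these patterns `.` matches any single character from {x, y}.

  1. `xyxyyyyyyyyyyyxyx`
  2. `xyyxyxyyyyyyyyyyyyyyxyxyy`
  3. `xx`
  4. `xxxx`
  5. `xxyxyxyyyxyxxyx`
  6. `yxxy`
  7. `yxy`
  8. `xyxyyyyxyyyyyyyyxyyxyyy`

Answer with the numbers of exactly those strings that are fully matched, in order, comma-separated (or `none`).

1, 3

1 → match
2 → no match
3 → match
4 → no match
5 → no match
6 → no match
7 → no match
8 → no match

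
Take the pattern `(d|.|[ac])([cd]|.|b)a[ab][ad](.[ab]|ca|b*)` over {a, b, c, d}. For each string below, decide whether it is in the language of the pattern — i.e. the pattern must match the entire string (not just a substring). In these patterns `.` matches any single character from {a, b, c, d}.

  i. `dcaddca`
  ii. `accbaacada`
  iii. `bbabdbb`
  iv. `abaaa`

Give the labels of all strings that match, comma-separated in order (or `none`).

iii, iv

i. `dcaddca` → no match
ii. `accbaacada` → no match
iii. `bbabdbb` → match
iv. `abaaa` → match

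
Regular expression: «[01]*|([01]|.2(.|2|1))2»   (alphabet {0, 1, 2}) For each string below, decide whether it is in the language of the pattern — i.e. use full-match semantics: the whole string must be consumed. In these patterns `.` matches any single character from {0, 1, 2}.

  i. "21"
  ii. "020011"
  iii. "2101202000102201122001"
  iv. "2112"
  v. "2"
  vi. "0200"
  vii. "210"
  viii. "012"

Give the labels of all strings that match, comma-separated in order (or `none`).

none

i → no match
ii → no match
iii → no match
iv → no match
v → no match
vi → no match
vii → no match
viii → no match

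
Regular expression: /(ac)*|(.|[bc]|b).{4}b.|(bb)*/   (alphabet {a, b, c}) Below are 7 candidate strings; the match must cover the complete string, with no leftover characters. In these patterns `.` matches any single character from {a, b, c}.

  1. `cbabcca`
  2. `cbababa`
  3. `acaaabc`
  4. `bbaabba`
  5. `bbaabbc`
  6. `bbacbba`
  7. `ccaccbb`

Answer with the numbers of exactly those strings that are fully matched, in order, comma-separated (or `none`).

1 → no match
2 → match
3 → match
4 → match
5 → match
6 → match
7 → match

2, 3, 4, 5, 6, 7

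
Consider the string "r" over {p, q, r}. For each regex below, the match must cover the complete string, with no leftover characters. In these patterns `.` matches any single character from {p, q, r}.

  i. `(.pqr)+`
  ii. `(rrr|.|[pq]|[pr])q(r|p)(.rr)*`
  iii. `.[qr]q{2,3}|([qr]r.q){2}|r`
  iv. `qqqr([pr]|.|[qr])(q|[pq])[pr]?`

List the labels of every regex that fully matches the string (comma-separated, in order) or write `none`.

iii

i → no match — must end with "pqr"
ii → no match
iii → match
iv → no match — must start with "qqqr"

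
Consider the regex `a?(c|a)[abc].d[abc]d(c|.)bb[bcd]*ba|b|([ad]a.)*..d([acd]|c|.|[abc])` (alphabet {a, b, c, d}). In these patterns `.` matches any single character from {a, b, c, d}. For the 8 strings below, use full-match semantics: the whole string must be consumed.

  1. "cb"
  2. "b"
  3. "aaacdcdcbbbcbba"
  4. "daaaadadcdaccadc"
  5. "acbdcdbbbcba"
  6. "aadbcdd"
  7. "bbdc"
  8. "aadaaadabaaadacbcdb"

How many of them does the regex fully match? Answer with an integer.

6

1 → no match
2 → match
3 → match
4 → no match
5 → match
6 → match
7 → match
8 → match
Total matched: 6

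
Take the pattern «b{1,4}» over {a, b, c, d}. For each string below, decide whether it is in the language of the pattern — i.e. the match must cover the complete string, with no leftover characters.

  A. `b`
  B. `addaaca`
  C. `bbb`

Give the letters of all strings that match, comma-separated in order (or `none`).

A, C

A. `b` → match
B. `addaaca` → no match — must start with `b`
C. `bbb` → match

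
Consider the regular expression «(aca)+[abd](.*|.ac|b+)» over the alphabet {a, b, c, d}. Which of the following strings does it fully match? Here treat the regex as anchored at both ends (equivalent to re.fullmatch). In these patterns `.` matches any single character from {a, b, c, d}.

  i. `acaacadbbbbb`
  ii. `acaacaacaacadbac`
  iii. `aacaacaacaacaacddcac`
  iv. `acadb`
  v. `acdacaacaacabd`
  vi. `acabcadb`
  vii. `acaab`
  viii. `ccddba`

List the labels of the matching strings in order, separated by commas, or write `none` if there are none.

i, ii, iv, vi, vii

i → match
ii → match
iii → no match — must start with `aca`
iv → match
v → no match — must start with `aca`
vi → match
vii → match
viii → no match — must start with `aca`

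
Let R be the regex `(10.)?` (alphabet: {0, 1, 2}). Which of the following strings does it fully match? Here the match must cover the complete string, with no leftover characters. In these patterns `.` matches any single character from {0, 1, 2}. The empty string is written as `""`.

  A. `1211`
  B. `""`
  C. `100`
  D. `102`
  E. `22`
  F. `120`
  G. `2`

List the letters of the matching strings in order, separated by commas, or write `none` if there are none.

A → no match
B → match
C → match
D → match
E → no match
F → no match
G → no match

B, C, D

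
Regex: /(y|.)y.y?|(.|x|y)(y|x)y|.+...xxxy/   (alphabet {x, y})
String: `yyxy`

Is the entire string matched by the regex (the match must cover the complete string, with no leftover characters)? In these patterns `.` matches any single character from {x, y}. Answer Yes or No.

Yes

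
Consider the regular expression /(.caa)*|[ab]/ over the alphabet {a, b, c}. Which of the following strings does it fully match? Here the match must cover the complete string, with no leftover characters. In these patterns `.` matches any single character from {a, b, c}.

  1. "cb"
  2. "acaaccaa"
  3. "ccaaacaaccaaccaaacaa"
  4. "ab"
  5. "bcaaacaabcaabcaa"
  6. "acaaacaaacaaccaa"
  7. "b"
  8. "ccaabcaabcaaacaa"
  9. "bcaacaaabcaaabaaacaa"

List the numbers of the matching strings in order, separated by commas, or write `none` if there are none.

2, 3, 5, 6, 7, 8

1 → no match
2 → match
3 → match
4 → no match
5 → match
6 → match
7 → match
8 → match
9 → no match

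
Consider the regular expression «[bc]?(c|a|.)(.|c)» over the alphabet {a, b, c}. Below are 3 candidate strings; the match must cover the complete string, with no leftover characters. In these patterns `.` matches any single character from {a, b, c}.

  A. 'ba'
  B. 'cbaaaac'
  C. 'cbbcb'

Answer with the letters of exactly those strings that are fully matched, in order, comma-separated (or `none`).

A

A → match
B → no match
C → no match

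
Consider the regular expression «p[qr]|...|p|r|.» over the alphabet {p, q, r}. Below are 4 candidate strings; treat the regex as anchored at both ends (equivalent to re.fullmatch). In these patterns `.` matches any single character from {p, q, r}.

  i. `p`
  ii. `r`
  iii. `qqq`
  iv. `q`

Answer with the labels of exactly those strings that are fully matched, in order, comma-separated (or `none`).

i → match
ii → match
iii → match
iv → match

i, ii, iii, iv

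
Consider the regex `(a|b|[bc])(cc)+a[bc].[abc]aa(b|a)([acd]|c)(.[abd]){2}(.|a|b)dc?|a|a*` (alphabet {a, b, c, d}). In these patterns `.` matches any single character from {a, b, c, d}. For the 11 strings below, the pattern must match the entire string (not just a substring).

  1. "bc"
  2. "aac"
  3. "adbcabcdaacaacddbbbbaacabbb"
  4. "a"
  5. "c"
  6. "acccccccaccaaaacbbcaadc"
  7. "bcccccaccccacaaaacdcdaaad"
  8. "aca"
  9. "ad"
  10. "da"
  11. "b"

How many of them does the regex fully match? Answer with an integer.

1

1. "bc" → no match
2. "aac" → no match
3 → no match
4. "a" → match
5. "c" → no match
6 → no match
7 → no match
8. "aca" → no match
9. "ad" → no match
10. "da" → no match
11. "b" → no match
Total matched: 1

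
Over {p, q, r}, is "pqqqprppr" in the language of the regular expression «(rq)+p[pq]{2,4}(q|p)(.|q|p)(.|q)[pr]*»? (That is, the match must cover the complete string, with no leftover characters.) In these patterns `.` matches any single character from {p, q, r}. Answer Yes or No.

No

Every match must start with "rq", but "pqqqprppr" does not.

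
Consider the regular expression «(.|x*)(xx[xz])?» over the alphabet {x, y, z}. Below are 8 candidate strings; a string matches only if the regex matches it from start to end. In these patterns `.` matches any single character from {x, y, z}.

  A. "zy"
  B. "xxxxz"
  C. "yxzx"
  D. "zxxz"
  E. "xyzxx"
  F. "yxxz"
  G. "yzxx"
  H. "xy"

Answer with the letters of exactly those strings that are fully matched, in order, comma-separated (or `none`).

A → no match
B → match
C → no match
D → match
E → no match
F → match
G → no match
H → no match

B, D, F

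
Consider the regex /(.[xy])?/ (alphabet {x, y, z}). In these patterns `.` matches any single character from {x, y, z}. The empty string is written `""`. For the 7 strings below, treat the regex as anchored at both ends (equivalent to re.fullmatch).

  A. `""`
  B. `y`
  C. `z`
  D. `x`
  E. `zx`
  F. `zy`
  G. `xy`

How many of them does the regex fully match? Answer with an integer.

A. `""` → match
B. `y` → no match
C. `z` → no match
D. `x` → no match
E. `zx` → match
F. `zy` → match
G. `xy` → match
Total matched: 4

4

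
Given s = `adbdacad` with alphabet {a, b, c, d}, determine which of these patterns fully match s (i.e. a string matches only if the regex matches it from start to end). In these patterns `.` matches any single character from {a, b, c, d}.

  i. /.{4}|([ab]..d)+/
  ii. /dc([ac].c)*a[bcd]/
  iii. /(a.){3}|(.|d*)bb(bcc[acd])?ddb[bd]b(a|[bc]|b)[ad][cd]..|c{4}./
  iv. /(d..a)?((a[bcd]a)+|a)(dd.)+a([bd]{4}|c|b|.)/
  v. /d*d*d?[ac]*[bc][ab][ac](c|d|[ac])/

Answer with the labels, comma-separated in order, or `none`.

i

i → match
ii → no match — must start with `dc`
iii → no match
iv → no match
v → no match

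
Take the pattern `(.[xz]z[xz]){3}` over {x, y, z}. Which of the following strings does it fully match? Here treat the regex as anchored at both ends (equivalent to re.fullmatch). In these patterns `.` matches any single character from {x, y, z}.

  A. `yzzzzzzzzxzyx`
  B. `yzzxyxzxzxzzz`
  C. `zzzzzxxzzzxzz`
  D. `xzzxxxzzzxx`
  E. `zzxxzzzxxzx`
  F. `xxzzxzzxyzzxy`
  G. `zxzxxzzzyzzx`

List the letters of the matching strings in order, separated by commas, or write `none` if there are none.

G

A → no match
B → no match
C → no match
D → no match
E → no match
F → no match
G → match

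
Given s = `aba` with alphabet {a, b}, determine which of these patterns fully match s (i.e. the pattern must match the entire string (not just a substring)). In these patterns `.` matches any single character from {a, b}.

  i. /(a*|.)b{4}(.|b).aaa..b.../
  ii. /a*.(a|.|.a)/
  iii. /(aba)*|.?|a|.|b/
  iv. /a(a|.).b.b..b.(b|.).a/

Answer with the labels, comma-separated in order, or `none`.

ii, iii

i → no match
ii → match
iii → match
iv → no match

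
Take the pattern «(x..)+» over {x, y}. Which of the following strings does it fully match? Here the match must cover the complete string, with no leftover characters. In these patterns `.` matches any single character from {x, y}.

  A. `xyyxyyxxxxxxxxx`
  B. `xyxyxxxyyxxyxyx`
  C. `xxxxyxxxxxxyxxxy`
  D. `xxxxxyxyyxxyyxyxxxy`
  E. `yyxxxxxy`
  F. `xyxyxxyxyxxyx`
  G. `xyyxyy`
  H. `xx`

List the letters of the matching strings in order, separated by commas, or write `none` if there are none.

A, G

A → match
B → no match
C → no match
D → no match
E → no match — must start with `x`
F → no match
G → match
H → no match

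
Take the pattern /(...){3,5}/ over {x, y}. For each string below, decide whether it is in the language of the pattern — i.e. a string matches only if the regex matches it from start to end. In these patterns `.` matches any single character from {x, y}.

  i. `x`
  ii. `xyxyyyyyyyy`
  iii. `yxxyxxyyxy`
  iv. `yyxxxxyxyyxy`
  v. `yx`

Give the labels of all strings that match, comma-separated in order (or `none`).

iv

i → no match
ii → no match
iii → no match
iv → match
v → no match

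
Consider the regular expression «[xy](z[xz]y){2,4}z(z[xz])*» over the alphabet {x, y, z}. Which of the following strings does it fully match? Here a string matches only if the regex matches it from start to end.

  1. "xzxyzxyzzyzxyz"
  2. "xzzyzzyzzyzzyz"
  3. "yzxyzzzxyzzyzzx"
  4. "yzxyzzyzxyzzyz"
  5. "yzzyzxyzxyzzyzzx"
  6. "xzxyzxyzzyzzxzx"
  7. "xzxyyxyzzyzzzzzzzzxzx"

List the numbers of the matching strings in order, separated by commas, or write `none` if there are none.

1, 2, 4, 5, 6

1 → match
2 → match
3 → no match
4 → match
5 → match
6 → match
7 → no match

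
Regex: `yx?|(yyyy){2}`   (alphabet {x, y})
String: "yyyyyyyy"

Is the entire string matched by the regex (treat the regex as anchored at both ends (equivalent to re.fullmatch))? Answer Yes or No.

Yes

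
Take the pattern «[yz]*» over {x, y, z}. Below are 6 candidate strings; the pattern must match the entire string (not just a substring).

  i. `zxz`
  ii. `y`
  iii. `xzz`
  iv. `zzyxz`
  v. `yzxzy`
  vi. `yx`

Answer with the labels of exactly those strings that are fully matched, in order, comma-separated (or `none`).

i → no match
ii → match
iii → no match
iv → no match
v → no match
vi → no match

ii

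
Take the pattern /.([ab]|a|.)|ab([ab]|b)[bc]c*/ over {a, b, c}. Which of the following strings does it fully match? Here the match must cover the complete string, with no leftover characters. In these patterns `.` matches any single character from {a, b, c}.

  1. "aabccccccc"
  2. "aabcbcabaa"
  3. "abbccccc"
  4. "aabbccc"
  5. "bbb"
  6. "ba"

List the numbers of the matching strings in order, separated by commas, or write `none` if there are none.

3, 6

1 → no match
2 → no match
3 → match
4 → no match
5 → no match
6 → match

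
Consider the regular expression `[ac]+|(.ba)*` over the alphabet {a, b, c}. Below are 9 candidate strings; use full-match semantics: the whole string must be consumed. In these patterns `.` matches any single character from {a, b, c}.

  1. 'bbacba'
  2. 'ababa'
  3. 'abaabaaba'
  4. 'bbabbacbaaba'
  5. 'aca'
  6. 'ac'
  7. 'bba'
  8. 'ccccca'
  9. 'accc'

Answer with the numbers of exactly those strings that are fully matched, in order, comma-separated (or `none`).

1, 3, 4, 5, 6, 7, 8, 9

1. 'bbacba' → match
2. 'ababa' → no match
3. 'abaabaaba' → match
4. 'bbabbacbaaba' → match
5. 'aca' → match
6. 'ac' → match
7. 'bba' → match
8. 'ccccca' → match
9. 'accc' → match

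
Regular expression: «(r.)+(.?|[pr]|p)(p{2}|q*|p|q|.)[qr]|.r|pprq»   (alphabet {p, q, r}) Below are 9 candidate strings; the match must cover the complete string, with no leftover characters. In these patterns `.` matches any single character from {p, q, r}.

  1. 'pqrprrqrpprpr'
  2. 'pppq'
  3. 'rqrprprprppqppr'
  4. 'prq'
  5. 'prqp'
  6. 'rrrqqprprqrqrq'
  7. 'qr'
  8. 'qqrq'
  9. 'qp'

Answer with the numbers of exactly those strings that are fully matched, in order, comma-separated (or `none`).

1 → no match
2 → no match
3 → no match
4 → no match
5 → no match
6 → no match
7 → match
8 → no match
9 → no match

7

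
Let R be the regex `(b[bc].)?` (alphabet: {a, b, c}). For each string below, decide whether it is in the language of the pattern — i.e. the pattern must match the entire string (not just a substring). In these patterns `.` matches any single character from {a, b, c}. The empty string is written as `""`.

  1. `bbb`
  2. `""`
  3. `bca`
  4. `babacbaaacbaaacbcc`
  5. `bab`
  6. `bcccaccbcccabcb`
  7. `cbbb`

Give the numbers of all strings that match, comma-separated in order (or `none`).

1, 2, 3

1 → match
2 → match
3 → match
4 → no match
5 → no match
6 → no match
7 → no match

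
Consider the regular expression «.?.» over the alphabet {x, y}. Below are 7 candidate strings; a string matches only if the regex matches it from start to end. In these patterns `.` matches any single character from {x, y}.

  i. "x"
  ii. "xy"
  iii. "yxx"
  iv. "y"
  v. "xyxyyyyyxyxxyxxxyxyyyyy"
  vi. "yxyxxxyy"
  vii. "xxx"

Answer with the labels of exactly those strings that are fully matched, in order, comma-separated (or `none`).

i. "x" → match
ii. "xy" → match
iii. "yxx" → no match
iv. "y" → match
v → no match
vi. "yxyxxxyy" → no match
vii. "xxx" → no match

i, ii, iv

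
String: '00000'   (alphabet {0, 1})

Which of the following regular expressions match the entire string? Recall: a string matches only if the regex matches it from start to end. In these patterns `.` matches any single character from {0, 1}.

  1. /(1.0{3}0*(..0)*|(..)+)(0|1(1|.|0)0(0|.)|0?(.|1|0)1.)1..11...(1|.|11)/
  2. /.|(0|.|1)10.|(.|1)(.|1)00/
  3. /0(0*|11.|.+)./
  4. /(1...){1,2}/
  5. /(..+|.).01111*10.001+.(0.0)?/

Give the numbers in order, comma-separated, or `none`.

3

1 → no match
2 → no match
3 → match
4 → no match — must start with '1'
5 → no match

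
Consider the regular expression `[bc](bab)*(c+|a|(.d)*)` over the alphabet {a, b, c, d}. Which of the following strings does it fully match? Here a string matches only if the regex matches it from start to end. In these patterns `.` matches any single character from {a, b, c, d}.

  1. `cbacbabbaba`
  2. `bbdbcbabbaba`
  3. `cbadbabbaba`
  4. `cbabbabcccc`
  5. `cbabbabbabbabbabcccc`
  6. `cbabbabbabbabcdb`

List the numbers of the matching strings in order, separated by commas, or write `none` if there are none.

4, 5

1 → no match
2 → no match
3 → no match
4 → match
5 → match
6 → no match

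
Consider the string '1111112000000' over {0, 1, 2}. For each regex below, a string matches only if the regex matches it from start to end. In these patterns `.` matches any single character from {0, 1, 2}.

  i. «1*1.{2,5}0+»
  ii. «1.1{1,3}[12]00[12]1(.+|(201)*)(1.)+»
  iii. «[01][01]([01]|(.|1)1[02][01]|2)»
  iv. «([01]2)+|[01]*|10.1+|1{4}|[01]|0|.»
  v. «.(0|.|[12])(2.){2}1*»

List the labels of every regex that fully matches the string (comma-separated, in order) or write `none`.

i

i → match
ii → no match
iii → no match
iv → no match
v → no match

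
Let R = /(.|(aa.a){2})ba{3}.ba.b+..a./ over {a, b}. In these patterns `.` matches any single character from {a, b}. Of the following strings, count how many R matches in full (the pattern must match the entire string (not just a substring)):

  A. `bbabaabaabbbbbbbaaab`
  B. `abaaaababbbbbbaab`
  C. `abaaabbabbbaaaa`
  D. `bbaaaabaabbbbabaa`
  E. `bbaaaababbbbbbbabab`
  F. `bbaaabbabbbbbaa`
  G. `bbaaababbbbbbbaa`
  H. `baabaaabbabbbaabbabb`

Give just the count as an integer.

A → no match
B → match
C → match
D → match
E → match
F → match
G → no match
H → no match
Total matched: 5

5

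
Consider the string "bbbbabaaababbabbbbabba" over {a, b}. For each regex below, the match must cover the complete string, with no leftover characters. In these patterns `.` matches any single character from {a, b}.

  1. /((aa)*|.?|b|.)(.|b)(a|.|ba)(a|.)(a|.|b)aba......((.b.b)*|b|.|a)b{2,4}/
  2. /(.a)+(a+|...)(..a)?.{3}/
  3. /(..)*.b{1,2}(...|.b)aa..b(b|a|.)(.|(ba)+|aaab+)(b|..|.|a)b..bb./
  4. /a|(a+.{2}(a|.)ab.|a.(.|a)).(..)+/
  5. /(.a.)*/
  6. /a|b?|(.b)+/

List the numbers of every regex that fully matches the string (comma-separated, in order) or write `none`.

1 → no match — must end with "b"
2 → no match
3 → match
4 → no match — must start with "a"
5 → no match
6 → no match

3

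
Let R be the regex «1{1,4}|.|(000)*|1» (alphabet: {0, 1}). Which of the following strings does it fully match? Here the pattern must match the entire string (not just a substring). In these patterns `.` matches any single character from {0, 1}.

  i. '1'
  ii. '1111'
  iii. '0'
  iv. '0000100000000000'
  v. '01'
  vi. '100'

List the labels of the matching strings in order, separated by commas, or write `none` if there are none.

i. '1' → match
ii. '1111' → match
iii. '0' → match
iv → no match
v. '01' → no match
vi. '100' → no match

i, ii, iii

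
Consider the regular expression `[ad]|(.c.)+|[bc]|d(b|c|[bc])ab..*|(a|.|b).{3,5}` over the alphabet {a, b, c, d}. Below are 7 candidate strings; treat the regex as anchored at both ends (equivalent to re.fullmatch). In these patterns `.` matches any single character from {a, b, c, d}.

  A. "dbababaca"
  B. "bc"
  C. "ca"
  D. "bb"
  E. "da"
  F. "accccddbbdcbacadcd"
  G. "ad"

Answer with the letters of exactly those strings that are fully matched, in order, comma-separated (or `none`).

A → match
B → no match
C → no match
D → no match
E → no match
F → no match
G → no match

A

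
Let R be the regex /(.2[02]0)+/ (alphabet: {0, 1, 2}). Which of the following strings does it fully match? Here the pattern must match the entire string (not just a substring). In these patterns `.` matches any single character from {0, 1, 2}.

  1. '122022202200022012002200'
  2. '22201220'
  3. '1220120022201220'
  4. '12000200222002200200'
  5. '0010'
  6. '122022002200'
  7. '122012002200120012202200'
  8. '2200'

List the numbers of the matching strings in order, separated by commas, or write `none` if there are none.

1, 2, 3, 4, 6, 7, 8

1 → match
2 → match
3 → match
4 → match
5 → no match
6 → match
7 → match
8 → match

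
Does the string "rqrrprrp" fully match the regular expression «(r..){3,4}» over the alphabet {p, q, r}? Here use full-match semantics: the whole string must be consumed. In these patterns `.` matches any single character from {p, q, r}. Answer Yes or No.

No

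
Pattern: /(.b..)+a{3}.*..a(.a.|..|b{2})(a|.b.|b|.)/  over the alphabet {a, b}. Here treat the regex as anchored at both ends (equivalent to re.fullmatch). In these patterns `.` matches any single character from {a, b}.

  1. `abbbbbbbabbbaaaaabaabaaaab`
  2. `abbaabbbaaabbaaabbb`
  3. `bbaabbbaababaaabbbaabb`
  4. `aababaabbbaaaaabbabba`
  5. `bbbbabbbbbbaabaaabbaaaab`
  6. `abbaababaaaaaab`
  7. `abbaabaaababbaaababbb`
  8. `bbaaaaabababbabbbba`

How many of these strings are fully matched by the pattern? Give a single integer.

4

1 → match
2 → match
3 → match
4 → no match
5 → no match
6 → no match
7 → no match
8 → match
Total matched: 4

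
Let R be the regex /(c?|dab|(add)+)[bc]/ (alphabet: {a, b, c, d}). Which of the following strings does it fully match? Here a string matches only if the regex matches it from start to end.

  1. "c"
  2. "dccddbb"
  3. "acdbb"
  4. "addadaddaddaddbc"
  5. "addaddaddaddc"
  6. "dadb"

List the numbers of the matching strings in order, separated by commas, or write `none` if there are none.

1, 5

1 → match
2 → no match
3 → no match
4 → no match
5 → match
6 → no match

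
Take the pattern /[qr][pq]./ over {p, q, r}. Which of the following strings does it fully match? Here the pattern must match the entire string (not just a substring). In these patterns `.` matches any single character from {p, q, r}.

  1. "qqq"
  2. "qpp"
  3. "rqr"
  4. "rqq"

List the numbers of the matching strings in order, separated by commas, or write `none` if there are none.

1 → match
2 → match
3 → match
4 → match

1, 2, 3, 4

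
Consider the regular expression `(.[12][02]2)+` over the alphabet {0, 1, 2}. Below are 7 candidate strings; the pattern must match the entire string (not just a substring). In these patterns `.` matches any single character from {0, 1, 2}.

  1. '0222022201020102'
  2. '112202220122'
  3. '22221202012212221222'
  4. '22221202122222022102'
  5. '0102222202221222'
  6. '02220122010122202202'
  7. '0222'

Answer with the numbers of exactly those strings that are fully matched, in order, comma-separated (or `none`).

1, 2, 3, 4, 5, 7

1 → match
2. '112202220122' → match
3 → match
4 → match
5 → match
6 → no match
7. '0222' → match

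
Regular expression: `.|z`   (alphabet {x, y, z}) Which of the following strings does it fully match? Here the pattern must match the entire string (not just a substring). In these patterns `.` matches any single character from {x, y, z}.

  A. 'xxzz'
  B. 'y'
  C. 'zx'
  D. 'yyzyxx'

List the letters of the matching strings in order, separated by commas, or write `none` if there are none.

A. 'xxzz' → no match
B. 'y' → match
C. 'zx' → no match
D. 'yyzyxx' → no match

B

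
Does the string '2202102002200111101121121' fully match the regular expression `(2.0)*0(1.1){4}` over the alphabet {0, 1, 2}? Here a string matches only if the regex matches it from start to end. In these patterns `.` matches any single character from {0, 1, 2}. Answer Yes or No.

Yes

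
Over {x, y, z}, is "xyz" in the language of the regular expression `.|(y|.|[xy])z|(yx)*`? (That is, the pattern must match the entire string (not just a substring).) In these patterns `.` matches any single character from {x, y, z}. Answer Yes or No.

No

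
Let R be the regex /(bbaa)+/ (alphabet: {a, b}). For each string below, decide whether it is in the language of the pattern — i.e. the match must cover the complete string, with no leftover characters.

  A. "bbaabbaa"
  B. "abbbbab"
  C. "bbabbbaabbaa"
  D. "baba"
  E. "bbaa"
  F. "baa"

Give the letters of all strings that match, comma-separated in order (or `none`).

A. "bbaabbaa" → match
B. "abbbbab" → no match — must start with "bbaa"
C. "bbabbbaabbaa" → no match — must start with "bbaa"
D. "baba" → no match — must start with "bbaa"
E. "bbaa" → match
F. "baa" → no match — must start with "bbaa"

A, E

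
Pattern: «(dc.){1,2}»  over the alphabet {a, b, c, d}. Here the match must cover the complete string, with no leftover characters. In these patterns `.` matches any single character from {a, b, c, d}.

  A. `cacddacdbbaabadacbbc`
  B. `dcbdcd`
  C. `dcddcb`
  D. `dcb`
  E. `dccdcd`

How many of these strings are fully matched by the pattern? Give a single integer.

4

A → no match — must start with `dc`
B → match
C → match
D → match
E → match
Total matched: 4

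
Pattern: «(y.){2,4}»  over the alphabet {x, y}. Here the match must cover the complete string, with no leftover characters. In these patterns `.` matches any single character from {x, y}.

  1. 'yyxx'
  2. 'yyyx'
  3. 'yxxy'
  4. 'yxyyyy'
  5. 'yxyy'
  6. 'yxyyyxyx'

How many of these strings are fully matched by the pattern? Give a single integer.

4

1 → no match
2 → match
3 → no match
4 → match
5 → match
6 → match
Total matched: 4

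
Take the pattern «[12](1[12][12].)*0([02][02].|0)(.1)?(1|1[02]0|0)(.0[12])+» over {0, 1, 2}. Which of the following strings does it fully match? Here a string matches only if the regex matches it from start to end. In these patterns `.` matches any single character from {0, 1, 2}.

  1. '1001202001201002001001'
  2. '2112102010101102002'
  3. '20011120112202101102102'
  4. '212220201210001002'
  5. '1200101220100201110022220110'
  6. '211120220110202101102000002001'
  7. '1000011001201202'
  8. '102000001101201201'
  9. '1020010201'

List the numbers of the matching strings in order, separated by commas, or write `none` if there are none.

1 → match
2 → match
3 → no match
4 → match
5 → no match
6 → no match
7 → no match
8 → match
9 → no match

1, 2, 4, 8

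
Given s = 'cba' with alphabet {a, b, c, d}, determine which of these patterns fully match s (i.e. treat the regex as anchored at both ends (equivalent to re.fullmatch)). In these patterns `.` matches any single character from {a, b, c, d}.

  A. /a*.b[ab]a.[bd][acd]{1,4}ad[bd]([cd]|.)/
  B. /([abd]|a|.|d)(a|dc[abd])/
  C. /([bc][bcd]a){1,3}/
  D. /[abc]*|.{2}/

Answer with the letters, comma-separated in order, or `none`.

A → no match
B → no match
C → match
D → match

C, D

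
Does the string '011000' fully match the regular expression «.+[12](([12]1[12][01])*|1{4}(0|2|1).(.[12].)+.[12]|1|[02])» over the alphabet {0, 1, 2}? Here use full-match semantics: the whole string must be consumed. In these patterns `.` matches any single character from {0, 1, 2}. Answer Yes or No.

No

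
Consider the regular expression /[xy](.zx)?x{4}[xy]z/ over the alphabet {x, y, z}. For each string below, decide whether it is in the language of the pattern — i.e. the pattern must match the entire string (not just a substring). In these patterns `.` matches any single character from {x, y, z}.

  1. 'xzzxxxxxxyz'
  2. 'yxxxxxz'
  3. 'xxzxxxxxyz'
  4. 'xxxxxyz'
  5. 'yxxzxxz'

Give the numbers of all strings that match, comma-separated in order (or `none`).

1 → no match
2 → match
3 → match
4 → match
5 → no match

2, 3, 4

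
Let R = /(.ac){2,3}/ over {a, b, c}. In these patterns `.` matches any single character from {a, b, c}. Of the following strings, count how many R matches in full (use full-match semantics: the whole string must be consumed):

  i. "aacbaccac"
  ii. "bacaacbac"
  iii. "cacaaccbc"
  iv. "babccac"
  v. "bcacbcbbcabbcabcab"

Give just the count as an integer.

i → match
ii → match
iii → no match — must end with "ac"
iv → no match
v → no match — must end with "ac"
Total matched: 2

2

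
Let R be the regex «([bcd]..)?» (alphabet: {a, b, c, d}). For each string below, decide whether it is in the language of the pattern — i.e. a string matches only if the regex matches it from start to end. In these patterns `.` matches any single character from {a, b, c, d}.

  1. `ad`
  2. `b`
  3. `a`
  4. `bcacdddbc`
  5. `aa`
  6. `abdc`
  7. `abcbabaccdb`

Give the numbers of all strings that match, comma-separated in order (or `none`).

none

1 → no match
2 → no match
3 → no match
4 → no match
5 → no match
6 → no match
7 → no match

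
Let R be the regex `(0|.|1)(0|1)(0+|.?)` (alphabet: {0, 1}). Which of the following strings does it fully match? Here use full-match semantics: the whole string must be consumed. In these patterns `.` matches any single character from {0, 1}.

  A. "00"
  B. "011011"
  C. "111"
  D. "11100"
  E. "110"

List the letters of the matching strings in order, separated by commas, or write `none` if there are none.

A. "00" → match
B. "011011" → no match
C. "111" → match
D. "11100" → no match
E. "110" → match

A, C, E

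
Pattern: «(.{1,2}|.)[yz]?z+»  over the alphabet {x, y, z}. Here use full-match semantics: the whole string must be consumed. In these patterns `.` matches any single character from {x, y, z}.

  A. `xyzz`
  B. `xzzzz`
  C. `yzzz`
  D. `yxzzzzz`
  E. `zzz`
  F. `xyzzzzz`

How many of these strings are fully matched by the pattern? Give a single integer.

6

A → match
B → match
C → match
D → match
E → match
F → match
Total matched: 6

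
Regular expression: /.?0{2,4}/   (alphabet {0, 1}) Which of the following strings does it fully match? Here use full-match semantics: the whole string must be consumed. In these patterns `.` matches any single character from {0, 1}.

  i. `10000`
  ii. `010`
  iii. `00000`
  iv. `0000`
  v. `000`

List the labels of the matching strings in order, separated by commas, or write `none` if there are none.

i → match
ii → no match
iii → match
iv → match
v → match

i, iii, iv, v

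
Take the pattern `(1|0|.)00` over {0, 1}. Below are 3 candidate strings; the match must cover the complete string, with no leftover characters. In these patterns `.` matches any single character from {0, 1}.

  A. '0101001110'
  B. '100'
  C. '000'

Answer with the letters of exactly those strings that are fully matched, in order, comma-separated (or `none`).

B, C

A → no match — must end with '00'
B → match
C → match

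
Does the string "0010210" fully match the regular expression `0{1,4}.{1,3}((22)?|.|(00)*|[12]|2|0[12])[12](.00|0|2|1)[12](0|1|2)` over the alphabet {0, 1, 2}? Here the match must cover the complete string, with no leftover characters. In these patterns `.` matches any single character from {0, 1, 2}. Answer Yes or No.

No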